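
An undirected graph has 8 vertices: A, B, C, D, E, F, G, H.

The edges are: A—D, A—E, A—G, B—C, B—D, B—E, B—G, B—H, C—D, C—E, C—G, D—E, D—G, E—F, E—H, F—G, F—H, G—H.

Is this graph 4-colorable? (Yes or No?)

The chromatic number is 4. B, C, D, E are mutually adjacent (a clique of size 4), so at least 4 colors are needed.
4 colors suffice: color 1 → {E, G}; color 2 → {D, H}; color 3 → {A, B, F}; color 4 → {C}.
That is already a proper 4-coloring.

Yes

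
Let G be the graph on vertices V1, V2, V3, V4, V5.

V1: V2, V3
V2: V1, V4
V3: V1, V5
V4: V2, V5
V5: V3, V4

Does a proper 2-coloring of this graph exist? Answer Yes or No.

No

The cycle V4-V2-V1-V3-V5-V4 has odd length 5, so it cannot be 2-colored; at least 3 colors are needed.
So 2 colors are not enough.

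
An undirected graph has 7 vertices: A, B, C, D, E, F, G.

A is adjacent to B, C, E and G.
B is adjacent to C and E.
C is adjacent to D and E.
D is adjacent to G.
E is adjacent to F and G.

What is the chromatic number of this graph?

A, B, C, E are mutually adjacent (a clique of size 4), so at least 4 colors are needed.
One proper 4-coloring: A=blue, B=yellow, C=green, D=red, E=red, F=blue, G=green. Each edge has distinct colors on its endpoints.

4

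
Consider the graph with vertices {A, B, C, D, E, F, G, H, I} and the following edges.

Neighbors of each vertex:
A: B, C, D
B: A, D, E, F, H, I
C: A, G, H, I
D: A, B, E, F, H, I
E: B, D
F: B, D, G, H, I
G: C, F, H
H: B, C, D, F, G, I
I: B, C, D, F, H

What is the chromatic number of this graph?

B, D, F, H, I are mutually adjacent (a clique of size 5), so at least 5 colors are needed.
A valid assignment using 5 colors: A=blue, B=red, C=red, D=green, E=blue, F=yellow, G=green, H=blue, I=purple. Each edge has distinct colors on its endpoints.

5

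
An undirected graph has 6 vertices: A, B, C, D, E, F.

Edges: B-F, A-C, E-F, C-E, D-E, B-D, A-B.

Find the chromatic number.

3

The cycle B-F-E-C-A-B has odd length 5, so it cannot be 2-colored; at least 3 colors are needed.
3 colors suffice: color red → {B, E}; color blue → {C, D, F}; color green → {A}. No two adjacent vertices share a color.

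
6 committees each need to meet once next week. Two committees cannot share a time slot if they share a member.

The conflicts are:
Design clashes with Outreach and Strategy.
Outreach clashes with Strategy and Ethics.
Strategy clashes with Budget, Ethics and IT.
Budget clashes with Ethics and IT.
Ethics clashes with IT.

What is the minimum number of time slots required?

4

Strategy, Budget, Ethics, IT pairwise conflict, so at least 4 time slots are needed.
A valid assignment using 4 time slots: Design=2, Outreach=3, Strategy=1, Budget=4, Ethics=2, IT=3. Each listed conflict is separated.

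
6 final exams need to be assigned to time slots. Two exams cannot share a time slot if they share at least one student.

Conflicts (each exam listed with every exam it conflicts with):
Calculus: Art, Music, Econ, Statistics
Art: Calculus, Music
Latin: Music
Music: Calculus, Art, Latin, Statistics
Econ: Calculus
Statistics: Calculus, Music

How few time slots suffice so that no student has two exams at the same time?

Calculus, Music, Statistics all conflict with each other, so at least 3 time slots are needed.
3 time slots suffice: time slot 1 → {Music, Econ}; time slot 2 → {Calculus, Latin}; time slot 3 → {Art, Statistics}. No two conflicting exams share a time slot.

3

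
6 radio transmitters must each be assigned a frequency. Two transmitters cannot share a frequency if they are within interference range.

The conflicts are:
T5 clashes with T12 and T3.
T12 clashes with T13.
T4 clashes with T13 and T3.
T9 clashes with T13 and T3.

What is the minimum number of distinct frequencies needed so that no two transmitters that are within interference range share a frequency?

The cycle T3-T4-T13-T12-T5-T3 has odd length 5, so it cannot be 2-colored; at least 3 frequencies are needed.
3 frequencies suffice: T5=2, T12=3, T4=2, T9=2, T13=1, T3=1. No two conflicting transmitters share a frequency.

3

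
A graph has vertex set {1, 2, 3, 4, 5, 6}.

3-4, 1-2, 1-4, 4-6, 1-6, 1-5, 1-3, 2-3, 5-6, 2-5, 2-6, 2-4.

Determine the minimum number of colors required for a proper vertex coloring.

4

1, 2, 3, 4 form a clique, so at least 4 colors are needed.
4 colors suffice: color red → {1}; color blue → {2}; color green → {4, 5}; color yellow → {3, 6}. Each edge has distinct colors on its endpoints.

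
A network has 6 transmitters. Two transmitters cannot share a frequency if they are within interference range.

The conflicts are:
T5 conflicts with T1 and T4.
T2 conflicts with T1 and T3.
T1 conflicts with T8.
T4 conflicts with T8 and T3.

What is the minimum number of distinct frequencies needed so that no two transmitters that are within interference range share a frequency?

3

The cycle T5-T4-T3-T2-T1-T5 has odd length 5, so it cannot be 2-colored; at least 3 frequencies are needed.
3 frequencies suffice: frequency 1 → {T1, T4}; frequency 2 → {T5, T8, T3}; frequency 3 → {T2}. Each listed conflict is separated.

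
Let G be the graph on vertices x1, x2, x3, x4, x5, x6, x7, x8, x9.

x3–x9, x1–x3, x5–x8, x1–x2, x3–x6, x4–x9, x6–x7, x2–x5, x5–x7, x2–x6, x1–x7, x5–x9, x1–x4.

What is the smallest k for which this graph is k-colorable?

3

The cycle x1-x3-x9-x5-x2-x1 has odd length 5, so it cannot be 2-colored; at least 3 colors are needed.
One proper 3-coloring: x1=red, x2=blue, x3=green, x4=green, x5=red, x6=red, x7=blue, x8=blue, x9=blue. Each edge has distinct colors on its endpoints.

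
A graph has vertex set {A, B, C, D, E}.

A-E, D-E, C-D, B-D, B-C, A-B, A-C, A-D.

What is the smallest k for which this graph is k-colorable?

A, B, C, D are pairwise adjacent (a clique of size 4), so at least 4 colors are needed.
A valid assignment using 4 colors: A=1, B=4, C=3, D=2, E=3. No two adjacent vertices share a color.

4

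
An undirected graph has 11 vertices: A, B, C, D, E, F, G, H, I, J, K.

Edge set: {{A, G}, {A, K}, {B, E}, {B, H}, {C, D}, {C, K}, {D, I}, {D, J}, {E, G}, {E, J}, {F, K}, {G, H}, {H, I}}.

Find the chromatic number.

The cycle J-D-C-K-A-G-E-J has odd length 7, so it cannot be 2-colored; at least 3 colors are needed.
One proper 3-coloring: A=3, B=2, C=2, D=1, E=1, F=2, G=2, H=1, I=2, J=2, K=1. Every edge joins two different colors.

3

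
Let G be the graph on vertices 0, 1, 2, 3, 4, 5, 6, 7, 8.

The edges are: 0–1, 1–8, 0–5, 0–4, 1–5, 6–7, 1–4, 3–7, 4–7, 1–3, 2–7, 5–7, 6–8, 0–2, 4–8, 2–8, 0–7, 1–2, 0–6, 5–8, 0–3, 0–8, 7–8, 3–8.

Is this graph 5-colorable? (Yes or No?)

Yes

The chromatic number is 4. 0, 1, 2, 8 are mutually adjacent (a clique of size 4), so at least 4 colors are needed.
4 colors suffice: color a → {8}; color b → {0}; color c → {1, 7}; color d → {2, 3, 4, 5, 6}.
Since 5 ≥ 4, a proper 5-coloring certainly exists.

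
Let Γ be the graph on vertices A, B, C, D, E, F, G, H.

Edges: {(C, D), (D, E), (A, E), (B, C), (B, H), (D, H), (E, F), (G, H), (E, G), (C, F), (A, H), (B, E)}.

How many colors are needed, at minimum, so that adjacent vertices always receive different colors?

2

A and H are adjacent, so at least 2 colors are needed.
A valid assignment using 2 colors: A=2, B=2, C=1, D=2, E=1, F=2, G=2, H=1. No two adjacent vertices share a color.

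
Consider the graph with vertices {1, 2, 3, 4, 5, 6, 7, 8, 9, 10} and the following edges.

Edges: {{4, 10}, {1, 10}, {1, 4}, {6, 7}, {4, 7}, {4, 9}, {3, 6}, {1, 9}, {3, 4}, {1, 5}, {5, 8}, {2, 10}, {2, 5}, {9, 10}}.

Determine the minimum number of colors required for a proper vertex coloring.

1, 4, 9, 10 are mutually adjacent (a clique of size 4), so at least 4 colors are needed.
4 colors suffice: 1=green, 2=green, 3=blue, 4=red, 5=red, 6=red, 7=blue, 8=blue, 9=yellow, 10=blue. No two adjacent vertices share a color.

4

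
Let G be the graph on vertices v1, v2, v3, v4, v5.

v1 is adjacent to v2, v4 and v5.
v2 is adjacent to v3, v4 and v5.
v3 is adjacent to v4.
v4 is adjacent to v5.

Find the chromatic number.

v1, v2, v4, v5 are mutually adjacent (a clique of size 4), so at least 4 colors are needed.
4 colors suffice: color 1 → {v2}; color 2 → {v4}; color 3 → {v1, v3}; color 4 → {v5}. No two adjacent vertices share a color.

4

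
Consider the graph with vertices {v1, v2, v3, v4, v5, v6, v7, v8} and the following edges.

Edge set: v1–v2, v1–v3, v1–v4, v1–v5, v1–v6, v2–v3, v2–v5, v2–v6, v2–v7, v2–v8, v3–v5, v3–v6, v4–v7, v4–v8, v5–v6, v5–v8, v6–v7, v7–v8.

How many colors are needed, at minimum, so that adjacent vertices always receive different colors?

5

v1, v2, v3, v5, v6 form a clique, so at least 5 colors are needed.
One proper 5-coloring: v1=4, v2=1, v3=5, v4=1, v5=2, v6=3, v7=2, v8=3. Every edge joins two different colors.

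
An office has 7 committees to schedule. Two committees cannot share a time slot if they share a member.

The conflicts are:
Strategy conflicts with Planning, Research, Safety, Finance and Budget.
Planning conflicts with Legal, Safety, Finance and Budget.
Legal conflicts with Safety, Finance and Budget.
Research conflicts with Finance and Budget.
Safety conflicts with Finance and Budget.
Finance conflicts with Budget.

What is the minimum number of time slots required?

5

Strategy, Planning, Safety, Finance, Budget pairwise conflict, so at least 5 time slots are needed.
5 time slots suffice: time slot 1 → {Budget}; time slot 2 → {Finance}; time slot 3 → {Strategy, Legal}; time slot 4 → {Planning, Research}; time slot 5 → {Safety}. No two conflicting committees share a time slot.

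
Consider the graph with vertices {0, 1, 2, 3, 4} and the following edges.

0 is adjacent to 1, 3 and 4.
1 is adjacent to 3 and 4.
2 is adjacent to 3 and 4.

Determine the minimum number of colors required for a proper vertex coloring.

3

0, 1, 4 form a triangle, so at least 3 colors are needed.
3 colors suffice: color red → {3, 4}; color blue → {1, 2}; color green → {0}. Every edge joins two different colors.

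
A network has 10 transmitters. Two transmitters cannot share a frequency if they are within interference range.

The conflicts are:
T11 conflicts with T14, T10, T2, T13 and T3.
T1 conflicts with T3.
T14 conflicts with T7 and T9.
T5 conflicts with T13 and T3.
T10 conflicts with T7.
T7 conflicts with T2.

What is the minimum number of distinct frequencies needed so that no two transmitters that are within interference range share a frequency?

2

T14 and T7 conflict, so at least 2 frequencies are needed.
2 frequencies suffice: frequency 1 → {T11, T1, T5, T7, T9}; frequency 2 → {T14, T10, T2, T13, T3}. No two conflicting transmitters share a frequency.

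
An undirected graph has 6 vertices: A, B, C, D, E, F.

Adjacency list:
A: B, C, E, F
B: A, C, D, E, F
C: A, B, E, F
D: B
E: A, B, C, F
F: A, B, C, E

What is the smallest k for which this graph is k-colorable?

5

A, B, C, E, F are pairwise adjacent (a clique of size 5), so at least 5 colors are needed.
One proper 5-coloring: A=blue, B=red, C=green, D=blue, E=purple, F=yellow. Every edge joins two different colors.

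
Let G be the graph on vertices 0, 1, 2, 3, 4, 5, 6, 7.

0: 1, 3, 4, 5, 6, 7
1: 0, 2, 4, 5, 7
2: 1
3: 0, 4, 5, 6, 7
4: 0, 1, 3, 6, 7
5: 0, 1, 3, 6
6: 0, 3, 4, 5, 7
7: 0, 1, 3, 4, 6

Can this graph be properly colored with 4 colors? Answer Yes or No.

0, 3, 4, 6, 7 form a clique, so at least 5 colors are needed.
So 4 colors are not enough.

No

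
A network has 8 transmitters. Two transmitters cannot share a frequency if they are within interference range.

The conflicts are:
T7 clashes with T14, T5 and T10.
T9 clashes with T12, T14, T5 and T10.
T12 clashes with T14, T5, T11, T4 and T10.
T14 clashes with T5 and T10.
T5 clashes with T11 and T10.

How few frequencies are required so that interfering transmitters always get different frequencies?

5

T9, T12, T14, T5, T10 pairwise conflict, so at least 5 frequencies are needed.
5 frequencies suffice: T7=1, T9=5, T12=1, T14=4, T5=2, T11=3, T4=2, T10=3. Every pair that conflicts lands in different frequencies.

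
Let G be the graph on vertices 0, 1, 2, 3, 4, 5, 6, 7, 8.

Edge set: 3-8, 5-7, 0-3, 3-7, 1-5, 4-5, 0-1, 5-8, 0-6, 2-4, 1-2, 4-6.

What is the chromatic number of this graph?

The cycle 6-4-5-1-0-6 has odd length 5, so it cannot be 2-colored; at least 3 colors are needed.
3 colors suffice: 0=green, 1=blue, 2=red, 3=red, 4=blue, 5=red, 6=red, 7=blue, 8=blue. Every edge joins two different colors.

3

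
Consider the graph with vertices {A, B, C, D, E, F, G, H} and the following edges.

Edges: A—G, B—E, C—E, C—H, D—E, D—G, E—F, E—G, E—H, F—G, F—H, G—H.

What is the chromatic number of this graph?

E, F, G, H are pairwise adjacent (a clique of size 4), so at least 4 colors are needed.
A valid assignment using 4 colors: A=1, B=2, C=2, D=3, E=1, F=4, G=2, H=3. Every edge joins two different colors.

4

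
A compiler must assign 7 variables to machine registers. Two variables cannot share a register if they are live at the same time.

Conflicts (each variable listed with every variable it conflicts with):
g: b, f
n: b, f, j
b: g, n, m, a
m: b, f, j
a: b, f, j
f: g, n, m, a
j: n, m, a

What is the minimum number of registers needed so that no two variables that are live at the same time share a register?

m and f conflict, so at least 2 registers are needed.
2 registers suffice: register 1 → {b, f, j}; register 2 → {g, n, m, a}. Each listed conflict is separated.

2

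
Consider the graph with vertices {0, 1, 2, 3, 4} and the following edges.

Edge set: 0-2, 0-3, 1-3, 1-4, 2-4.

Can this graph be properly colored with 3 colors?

Yes

The chromatic number is 3. The cycle 1-4-2-0-3-1 has odd length 5, so it cannot be 2-colored; at least 3 colors are needed.
A valid assignment using 3 colors: 0=blue, 1=green, 2=red, 3=red, 4=blue.
That is already a proper 3-coloring.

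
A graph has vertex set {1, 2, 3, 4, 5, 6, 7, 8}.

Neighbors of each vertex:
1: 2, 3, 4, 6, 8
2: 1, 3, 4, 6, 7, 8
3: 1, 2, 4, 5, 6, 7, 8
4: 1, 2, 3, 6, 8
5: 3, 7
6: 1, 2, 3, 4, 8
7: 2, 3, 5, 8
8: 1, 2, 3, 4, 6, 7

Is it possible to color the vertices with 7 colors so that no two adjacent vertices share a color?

Yes

The chromatic number is 6. 1, 2, 3, 4, 6, 8 form a clique, so at least 6 colors are needed.
One proper 6-coloring: 1=yellow, 2=green, 3=red, 4=purple, 5=blue, 6=orange, 7=yellow, 8=blue.
Since 7 ≥ 6, a proper 7-coloring certainly exists.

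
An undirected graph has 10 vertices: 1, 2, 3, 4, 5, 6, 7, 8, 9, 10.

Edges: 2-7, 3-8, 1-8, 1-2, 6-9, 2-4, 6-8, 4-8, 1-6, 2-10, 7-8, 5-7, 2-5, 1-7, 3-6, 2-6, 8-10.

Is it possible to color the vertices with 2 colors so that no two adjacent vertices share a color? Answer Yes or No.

No

1, 2, 6 are pairwise adjacent, so at least 3 colors are needed.
So 2 colors are not enough.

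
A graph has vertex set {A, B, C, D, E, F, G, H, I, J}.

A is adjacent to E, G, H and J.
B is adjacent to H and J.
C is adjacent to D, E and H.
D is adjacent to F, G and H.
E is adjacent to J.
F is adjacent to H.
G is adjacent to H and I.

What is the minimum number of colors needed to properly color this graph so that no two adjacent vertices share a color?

3

A, G, H are mutually adjacent, so at least 3 colors are needed.
3 colors suffice: color 1 → {E, H, I}; color 2 → {A, B, D}; color 3 → {C, F, G, J}. No two adjacent vertices share a color.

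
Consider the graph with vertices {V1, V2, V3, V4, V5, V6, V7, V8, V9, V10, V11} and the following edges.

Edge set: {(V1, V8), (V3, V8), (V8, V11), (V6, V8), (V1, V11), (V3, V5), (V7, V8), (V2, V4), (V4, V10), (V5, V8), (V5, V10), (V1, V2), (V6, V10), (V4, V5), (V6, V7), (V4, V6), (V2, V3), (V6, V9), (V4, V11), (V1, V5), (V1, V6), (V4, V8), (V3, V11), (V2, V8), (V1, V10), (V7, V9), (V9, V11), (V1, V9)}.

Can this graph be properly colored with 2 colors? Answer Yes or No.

V2, V3, V8 are mutually adjacent, so at least 3 colors are needed.
So 2 colors are not enough.

No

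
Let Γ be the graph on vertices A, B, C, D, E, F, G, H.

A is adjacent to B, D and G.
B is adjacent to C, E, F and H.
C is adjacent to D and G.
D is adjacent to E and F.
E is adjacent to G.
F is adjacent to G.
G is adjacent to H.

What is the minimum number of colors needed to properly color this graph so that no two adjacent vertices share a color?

A and D are adjacent, so at least 2 colors are needed.
2 colors suffice: color red → {B, D, G}; color blue → {A, C, E, F, H}. Every edge joins two different colors.

2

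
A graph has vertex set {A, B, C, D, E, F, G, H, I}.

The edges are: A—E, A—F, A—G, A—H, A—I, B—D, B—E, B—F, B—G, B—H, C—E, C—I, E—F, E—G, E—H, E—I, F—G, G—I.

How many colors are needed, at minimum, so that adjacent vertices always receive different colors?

4

A, E, G, I are mutually adjacent (a clique of size 4), so at least 4 colors are needed.
4 colors suffice: color red → {D, E}; color blue → {C, G, H}; color green → {A, B}; color yellow → {F, I}. No two adjacent vertices share a color.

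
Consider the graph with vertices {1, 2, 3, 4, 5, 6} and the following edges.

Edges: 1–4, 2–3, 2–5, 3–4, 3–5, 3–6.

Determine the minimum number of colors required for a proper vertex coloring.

3

2, 3, 5 are mutually adjacent, so at least 3 colors are needed.
One proper 3-coloring: 1=a, 2=c, 3=a, 4=b, 5=b, 6=b. Each edge has distinct colors on its endpoints.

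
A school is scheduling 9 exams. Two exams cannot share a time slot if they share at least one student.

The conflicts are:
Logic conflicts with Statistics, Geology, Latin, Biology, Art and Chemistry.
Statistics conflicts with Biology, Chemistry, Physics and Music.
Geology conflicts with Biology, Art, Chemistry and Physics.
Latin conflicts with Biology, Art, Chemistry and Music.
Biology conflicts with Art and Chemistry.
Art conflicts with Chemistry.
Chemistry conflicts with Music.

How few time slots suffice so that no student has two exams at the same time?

5

Logic, Latin, Biology, Art, Chemistry pairwise conflict, so at least 5 time slots are needed.
Using 5 time slots: Logic=3, Statistics=4, Geology=5, Latin=5, Biology=2, Art=4, Chemistry=1, Physics=1, Music=2. Every pair that conflicts lands in different time slots.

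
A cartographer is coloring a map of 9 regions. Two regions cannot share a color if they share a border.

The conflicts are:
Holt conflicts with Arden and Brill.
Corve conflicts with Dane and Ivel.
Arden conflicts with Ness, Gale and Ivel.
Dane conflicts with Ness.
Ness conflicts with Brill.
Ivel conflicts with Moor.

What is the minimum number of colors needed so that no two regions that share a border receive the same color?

The cycle Corve-Dane-Ness-Arden-Ivel-Corve has odd length 5, so it cannot be 2-colored; at least 3 colors are needed.
3 colors suffice: Holt=2, Corve=1, Arden=1, Dane=3, Ness=2, Brill=1, Gale=2, Ivel=2, Moor=1. No two conflicting regions share a color.

3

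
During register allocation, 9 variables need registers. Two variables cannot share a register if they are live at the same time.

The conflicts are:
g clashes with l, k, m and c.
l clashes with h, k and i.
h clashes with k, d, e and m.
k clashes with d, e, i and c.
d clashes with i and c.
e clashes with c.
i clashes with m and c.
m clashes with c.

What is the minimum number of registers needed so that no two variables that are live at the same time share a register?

k, d, i, c all conflict with each other, so at least 4 registers are needed.
4 registers suffice: g=3, l=4, h=2, k=1, d=4, e=3, i=3, m=1, c=2. Each listed conflict is separated.

4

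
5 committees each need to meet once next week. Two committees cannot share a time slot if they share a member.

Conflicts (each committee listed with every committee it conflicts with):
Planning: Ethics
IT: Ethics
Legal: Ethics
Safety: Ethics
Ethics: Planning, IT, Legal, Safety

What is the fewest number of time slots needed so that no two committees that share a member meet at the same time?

Planning and Ethics conflict, so at least 2 time slots are needed.
A valid assignment using 2 time slots: Planning=2, IT=2, Legal=2, Safety=2, Ethics=1. Each listed conflict is separated.

2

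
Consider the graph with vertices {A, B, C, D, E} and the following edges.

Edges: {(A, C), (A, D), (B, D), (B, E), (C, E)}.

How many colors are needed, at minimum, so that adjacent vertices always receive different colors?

3

The cycle A-C-E-B-D-A has odd length 5, so it cannot be 2-colored; at least 3 colors are needed.
One proper 3-coloring: A=1, B=2, C=2, D=3, E=1. Every edge joins two different colors.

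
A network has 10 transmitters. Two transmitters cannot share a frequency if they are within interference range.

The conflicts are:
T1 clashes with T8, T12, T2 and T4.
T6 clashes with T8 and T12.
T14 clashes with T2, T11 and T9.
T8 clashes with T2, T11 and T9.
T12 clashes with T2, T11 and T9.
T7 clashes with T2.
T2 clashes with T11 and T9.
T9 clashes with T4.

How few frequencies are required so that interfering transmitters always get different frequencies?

3

T12, T2, T9 all conflict with each other, so at least 3 frequencies are needed.
Using 3 frequencies: T1=3, T6=1, T14=2, T8=2, T12=2, T7=2, T2=1, T11=3, T9=3, T4=1. No two conflicting transmitters share a frequency.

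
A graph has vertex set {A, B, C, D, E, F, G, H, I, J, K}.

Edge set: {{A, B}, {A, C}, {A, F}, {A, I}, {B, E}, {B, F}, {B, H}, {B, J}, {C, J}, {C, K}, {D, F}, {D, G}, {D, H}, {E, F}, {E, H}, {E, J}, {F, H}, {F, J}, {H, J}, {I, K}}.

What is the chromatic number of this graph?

5

B, E, F, H, J form a clique, so at least 5 colors are needed.
5 colors suffice: color red → {C, F, G, I}; color blue → {A, D, J, K}; color green → {B}; color yellow → {H}; color purple → {E}. Each edge has distinct colors on its endpoints.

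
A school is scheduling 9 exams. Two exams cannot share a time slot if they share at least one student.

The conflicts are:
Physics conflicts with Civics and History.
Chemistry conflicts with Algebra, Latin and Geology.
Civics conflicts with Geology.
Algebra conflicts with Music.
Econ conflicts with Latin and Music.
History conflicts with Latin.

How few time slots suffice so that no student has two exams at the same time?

The cycle Algebra-Chemistry-Latin-Econ-Music-Algebra has odd length 5, so it cannot be 2-colored; at least 3 time slots are needed.
Using 3 time slots: Physics=2, Chemistry=2, Civics=1, Algebra=3, Econ=2, History=3, Latin=1, Geology=3, Music=1. No two conflicting exams share a time slot.

3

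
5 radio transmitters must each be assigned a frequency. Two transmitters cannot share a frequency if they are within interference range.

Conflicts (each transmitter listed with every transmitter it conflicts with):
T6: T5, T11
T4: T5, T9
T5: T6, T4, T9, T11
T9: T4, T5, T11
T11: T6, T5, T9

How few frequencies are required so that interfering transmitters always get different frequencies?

T4, T5, T9 are mutually in conflict, so at least 3 frequencies are needed.
A valid assignment using 3 frequencies: T6=2, T4=3, T5=1, T9=2, T11=3. Each listed conflict is separated.

3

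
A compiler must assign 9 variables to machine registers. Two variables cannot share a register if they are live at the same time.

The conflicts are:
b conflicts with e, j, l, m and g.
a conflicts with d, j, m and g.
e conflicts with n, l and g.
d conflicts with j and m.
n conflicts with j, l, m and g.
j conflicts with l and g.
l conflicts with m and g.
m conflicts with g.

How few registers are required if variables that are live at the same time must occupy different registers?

4

b, l, m, g are mutually in conflict, so at least 4 registers are needed.
4 registers suffice: register 1 → {d, g}; register 2 → {e, j, m}; register 3 → {a, l}; register 4 → {b, n}. No two conflicting variables share a register.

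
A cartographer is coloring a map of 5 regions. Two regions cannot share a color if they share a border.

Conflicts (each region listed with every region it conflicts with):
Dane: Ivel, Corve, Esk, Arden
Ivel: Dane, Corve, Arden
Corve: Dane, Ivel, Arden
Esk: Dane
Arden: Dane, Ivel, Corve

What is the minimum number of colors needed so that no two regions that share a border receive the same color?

4

Dane, Ivel, Corve, Arden pairwise conflict, so at least 4 colors are needed.
4 colors suffice: Dane=1, Ivel=4, Corve=2, Esk=2, Arden=3. No two conflicting regions share a color.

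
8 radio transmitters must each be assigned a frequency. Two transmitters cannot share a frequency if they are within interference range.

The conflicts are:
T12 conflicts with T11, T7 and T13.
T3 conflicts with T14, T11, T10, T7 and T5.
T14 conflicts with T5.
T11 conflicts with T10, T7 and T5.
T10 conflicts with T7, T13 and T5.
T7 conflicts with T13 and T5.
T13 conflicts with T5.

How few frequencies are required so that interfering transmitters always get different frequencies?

5

T3, T11, T10, T7, T5 all conflict with each other, so at least 5 frequencies are needed.
5 frequencies suffice: frequency 1 → {T14, T7}; frequency 2 → {T12, T5}; frequency 3 → {T3, T13}; frequency 4 → {T11}; frequency 5 → {T10}. No two conflicting transmitters share a frequency.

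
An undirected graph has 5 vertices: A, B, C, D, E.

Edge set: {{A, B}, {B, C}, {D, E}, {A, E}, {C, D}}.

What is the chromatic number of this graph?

The cycle E-A-B-C-D-E has odd length 5, so it cannot be 2-colored; at least 3 colors are needed.
3 colors suffice: color 1 → {B, E}; color 2 → {A, D}; color 3 → {C}. Each edge has distinct colors on its endpoints.

3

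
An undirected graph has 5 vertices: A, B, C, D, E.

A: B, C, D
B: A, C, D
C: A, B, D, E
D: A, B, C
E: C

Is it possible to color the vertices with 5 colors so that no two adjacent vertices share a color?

The chromatic number is 4. A, B, C, D are pairwise adjacent (a clique of size 4), so at least 4 colors are needed.
4 colors suffice: color 1 → {C}; color 2 → {B, E}; color 3 → {A}; color 4 → {D}.
Since 5 ≥ 4, a proper 5-coloring certainly exists.

Yes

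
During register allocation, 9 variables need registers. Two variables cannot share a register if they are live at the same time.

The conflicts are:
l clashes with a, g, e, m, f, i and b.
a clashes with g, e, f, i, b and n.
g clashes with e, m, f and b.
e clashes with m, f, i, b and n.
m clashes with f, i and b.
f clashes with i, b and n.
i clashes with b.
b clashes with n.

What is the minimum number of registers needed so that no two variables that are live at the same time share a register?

l, a, g, e, f, b are mutually in conflict, so at least 6 registers are needed.
6 registers suffice: l=5, a=4, g=6, e=3, m=4, f=2, i=6, b=1, n=5. No two conflicting variables share a register.

6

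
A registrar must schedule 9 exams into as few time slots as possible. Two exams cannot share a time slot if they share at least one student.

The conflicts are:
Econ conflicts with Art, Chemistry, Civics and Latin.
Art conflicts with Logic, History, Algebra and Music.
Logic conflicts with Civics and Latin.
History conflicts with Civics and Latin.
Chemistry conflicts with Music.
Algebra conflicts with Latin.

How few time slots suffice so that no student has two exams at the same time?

Art and Logic conflict, so at least 2 time slots are needed.
A valid assignment using 2 time slots: Econ=2, Art=1, Logic=2, History=2, Chemistry=1, Civics=1, Algebra=2, Latin=1, Music=2. No two conflicting exams share a time slot.

2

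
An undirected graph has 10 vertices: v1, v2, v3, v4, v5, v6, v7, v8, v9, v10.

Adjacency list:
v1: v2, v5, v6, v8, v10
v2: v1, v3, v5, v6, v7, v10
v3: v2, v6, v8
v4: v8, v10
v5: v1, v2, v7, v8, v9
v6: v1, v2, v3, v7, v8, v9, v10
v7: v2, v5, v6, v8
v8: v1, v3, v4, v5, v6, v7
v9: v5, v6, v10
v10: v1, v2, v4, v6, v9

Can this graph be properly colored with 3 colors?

No

v1, v2, v6, v10 form a clique, so at least 4 colors are needed.
So 3 colors are not enough.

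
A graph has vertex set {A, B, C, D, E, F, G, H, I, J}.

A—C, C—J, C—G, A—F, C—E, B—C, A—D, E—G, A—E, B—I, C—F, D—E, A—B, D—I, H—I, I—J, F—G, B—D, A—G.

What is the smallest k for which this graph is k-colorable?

A, C, F, G are pairwise adjacent (a clique of size 4), so at least 4 colors are needed.
4 colors suffice: color 1 → {C, I}; color 2 → {A, H, J}; color 3 → {D, G}; color 4 → {B, E, F}. Each edge has distinct colors on its endpoints.

4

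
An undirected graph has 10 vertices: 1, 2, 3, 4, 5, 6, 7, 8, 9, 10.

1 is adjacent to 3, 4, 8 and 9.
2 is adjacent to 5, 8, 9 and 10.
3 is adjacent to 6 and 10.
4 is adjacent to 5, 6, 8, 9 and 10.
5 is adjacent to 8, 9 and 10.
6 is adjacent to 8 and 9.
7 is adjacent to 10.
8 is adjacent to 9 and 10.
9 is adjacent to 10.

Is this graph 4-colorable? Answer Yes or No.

4, 5, 8, 9, 10 are pairwise adjacent (a clique of size 5), so at least 5 colors are needed.
So 4 colors are not enough.

No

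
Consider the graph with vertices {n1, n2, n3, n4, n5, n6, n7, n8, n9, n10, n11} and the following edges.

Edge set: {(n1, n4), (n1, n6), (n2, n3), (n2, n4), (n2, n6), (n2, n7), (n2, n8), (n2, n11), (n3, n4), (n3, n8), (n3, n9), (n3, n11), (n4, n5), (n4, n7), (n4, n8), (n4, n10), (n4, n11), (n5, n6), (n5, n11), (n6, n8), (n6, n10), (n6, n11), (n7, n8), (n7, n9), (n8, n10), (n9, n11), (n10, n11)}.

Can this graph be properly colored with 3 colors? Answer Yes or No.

n2, n4, n7, n8 are pairwise adjacent (a clique of size 4), so at least 4 colors are needed.
So 3 colors are not enough.

No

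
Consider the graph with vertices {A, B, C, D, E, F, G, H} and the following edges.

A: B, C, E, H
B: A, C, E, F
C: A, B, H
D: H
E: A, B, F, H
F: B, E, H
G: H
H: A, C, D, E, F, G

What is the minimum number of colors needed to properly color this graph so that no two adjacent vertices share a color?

B, E, F are mutually adjacent, so at least 3 colors are needed.
A valid assignment using 3 colors: A=green, B=red, C=blue, D=blue, E=blue, F=green, G=blue, H=red. No two adjacent vertices share a color.

3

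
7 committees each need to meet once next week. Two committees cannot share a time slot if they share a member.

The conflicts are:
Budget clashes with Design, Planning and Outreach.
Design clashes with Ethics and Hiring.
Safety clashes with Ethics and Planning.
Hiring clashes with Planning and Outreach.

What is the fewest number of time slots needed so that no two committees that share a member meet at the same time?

3

The cycle Ethics-Design-Hiring-Planning-Safety-Ethics has odd length 5, so it cannot be 2-colored; at least 3 time slots are needed.
3 time slots suffice: time slot 1 → {Budget, Ethics, Hiring}; time slot 2 → {Design, Planning, Outreach}; time slot 3 → {Safety}. No two conflicting committees share a time slot.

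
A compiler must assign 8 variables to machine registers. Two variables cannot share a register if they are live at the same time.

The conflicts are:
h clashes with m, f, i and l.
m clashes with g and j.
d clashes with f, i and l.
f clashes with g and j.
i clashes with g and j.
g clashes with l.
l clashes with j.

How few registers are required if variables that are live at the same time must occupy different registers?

h and m conflict, so at least 2 registers are needed.
2 registers suffice: register 1 → {h, d, g, j}; register 2 → {m, f, i, l}. No two conflicting variables share a register.

2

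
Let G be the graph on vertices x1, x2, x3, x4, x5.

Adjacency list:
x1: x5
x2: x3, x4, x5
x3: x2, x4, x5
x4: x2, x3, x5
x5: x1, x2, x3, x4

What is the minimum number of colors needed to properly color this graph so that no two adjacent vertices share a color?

x2, x3, x4, x5 are mutually adjacent (a clique of size 4), so at least 4 colors are needed.
4 colors suffice: color R → {x5}; color B → {x1, x4}; color G → {x3}; color Y → {x2}. Every edge joins two different colors.

4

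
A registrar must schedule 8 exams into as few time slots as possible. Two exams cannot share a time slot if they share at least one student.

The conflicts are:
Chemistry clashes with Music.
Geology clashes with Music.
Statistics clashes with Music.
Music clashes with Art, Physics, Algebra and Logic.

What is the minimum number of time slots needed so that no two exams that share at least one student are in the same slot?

Music and Art conflict, so at least 2 time slots are needed.
2 time slots suffice: time slot 1 → {Music}; time slot 2 → {Chemistry, Geology, Statistics, Art, Physics, Algebra, Logic}. Each listed conflict is separated.

2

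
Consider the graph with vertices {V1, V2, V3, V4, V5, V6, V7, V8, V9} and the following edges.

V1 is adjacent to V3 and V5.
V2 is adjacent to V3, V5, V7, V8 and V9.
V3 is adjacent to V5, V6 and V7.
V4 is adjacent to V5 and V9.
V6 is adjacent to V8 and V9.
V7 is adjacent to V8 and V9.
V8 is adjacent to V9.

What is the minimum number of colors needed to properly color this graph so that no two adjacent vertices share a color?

4

V2, V7, V8, V9 are mutually adjacent (a clique of size 4), so at least 4 colors are needed.
One proper 4-coloring: V1=2, V2=2, V3=1, V4=2, V5=3, V6=2, V7=3, V8=4, V9=1. Every edge joins two different colors.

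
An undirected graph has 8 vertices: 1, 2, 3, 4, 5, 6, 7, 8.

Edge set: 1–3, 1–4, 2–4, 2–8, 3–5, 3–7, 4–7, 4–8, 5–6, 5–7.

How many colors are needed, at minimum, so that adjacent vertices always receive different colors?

3, 5, 7 are mutually adjacent, so at least 3 colors are needed.
3 colors suffice: 1=b, 2=c, 3=a, 4=a, 5=c, 6=a, 7=b, 8=b. Every edge joins two different colors.

3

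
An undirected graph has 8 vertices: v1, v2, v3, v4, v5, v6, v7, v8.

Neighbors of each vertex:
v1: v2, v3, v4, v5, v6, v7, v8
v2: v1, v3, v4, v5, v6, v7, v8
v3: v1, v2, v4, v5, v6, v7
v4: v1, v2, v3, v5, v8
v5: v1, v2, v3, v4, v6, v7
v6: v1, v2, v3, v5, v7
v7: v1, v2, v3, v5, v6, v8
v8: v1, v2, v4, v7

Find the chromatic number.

v1, v2, v3, v5, v6, v7 are mutually adjacent (a clique of size 6), so at least 6 colors are needed.
A valid assignment using 6 colors: v1=2, v2=1, v3=3, v4=4, v5=5, v6=6, v7=4, v8=3. Each edge has distinct colors on its endpoints.

6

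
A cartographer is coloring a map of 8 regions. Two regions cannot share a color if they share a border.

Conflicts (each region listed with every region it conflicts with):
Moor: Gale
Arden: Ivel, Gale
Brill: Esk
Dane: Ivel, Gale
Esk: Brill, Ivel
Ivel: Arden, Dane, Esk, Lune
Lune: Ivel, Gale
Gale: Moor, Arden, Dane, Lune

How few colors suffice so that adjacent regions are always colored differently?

Brill and Esk conflict, so at least 2 colors are needed.
2 colors suffice: color 1 → {Brill, Ivel, Gale}; color 2 → {Moor, Arden, Dane, Esk, Lune}. Every pair that conflicts lands in different colors.

2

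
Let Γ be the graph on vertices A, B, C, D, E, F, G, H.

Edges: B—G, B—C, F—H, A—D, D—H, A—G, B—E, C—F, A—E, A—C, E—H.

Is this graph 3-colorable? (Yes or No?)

Yes

The chromatic number is 3. The cycle F-C-B-E-H-F has odd length 5, so it cannot be 2-colored; at least 3 colors are needed.
One proper 3-coloring: A=1, B=1, C=2, D=2, E=2, F=3, G=2, H=1.
That is already a proper 3-coloring.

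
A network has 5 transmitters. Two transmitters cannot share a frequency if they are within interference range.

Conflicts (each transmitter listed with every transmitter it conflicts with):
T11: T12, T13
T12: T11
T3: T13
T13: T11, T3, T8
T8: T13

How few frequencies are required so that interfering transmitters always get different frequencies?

2

T13 and T8 conflict, so at least 2 frequencies are needed.
2 frequencies suffice: T11=2, T12=1, T3=2, T13=1, T8=2. Every pair that conflicts lands in different frequencies.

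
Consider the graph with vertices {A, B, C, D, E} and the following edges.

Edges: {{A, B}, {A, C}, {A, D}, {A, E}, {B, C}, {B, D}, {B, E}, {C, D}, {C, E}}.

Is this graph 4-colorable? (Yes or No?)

The chromatic number is 4. A, B, C, D are pairwise adjacent (a clique of size 4), so at least 4 colors are needed.
4 colors suffice: color 1 → {C}; color 2 → {B}; color 3 → {A}; color 4 → {D, E}.
That is already a proper 4-coloring.

Yes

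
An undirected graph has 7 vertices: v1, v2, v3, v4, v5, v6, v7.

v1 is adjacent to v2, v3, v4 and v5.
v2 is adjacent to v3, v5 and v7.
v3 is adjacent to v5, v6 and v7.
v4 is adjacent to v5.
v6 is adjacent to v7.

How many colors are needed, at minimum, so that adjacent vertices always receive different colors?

v1, v2, v3, v5 are pairwise adjacent (a clique of size 4), so at least 4 colors are needed.
One proper 4-coloring: v1=2, v2=3, v3=1, v4=1, v5=4, v6=3, v7=2. Each edge has distinct colors on its endpoints.

4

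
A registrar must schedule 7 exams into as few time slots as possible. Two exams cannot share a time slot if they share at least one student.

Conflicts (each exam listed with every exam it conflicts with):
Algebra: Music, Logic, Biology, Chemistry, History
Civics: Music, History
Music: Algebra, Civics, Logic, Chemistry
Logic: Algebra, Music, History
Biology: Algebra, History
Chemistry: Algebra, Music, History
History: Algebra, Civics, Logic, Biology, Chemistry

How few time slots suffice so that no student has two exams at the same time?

Algebra, Logic, History all conflict with each other, so at least 3 time slots are needed.
3 time slots suffice: time slot 1 → {Music, History}; time slot 2 → {Algebra, Civics}; time slot 3 → {Logic, Biology, Chemistry}. Each listed conflict is separated.

3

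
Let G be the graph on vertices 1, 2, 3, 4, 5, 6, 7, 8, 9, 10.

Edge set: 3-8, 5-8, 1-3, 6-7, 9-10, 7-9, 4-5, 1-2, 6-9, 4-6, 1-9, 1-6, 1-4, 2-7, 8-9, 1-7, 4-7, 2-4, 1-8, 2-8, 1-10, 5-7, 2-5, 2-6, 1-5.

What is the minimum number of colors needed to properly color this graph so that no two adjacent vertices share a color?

5

1, 2, 4, 6, 7 are mutually adjacent (a clique of size 5), so at least 5 colors are needed.
One proper 5-coloring: 1=a, 2=c, 3=c, 4=d, 5=e, 6=e, 7=b, 8=b, 9=c, 10=b. Every edge joins two different colors.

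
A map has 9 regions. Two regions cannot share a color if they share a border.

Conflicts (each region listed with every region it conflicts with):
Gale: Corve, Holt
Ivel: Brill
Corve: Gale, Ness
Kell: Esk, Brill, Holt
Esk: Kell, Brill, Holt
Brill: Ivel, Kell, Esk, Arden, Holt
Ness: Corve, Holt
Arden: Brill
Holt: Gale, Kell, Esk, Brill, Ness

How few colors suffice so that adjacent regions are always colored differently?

4

Kell, Esk, Brill, Holt pairwise conflict, so at least 4 colors are needed.
4 colors suffice: Gale=2, Ivel=1, Corve=1, Kell=3, Esk=4, Brill=2, Ness=2, Arden=1, Holt=1. Every pair that conflicts lands in different colors.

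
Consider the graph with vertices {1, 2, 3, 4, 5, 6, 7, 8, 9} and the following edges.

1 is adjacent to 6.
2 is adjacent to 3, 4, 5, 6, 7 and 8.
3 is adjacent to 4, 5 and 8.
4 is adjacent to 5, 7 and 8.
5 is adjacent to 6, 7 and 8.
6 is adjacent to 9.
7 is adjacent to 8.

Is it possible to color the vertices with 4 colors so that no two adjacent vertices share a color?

No

2, 4, 5, 7, 8 form a clique, so at least 5 colors are needed.
So 4 colors are not enough.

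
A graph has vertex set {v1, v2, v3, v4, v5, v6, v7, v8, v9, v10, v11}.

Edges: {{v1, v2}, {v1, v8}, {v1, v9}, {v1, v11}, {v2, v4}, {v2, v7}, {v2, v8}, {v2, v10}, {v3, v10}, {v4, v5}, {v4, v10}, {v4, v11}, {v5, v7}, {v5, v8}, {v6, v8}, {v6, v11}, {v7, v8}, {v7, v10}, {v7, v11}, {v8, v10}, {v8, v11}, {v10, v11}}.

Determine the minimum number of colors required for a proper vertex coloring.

v7, v8, v10, v11 form a clique, so at least 4 colors are needed.
4 colors suffice: v1=3, v2=2, v3=1, v4=1, v5=2, v6=3, v7=4, v8=1, v9=1, v10=3, v11=2. Every edge joins two different colors.

4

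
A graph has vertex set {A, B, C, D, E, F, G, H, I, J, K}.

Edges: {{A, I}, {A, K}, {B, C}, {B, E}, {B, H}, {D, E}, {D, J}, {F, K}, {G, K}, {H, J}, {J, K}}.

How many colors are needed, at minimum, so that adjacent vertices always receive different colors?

The cycle D-J-H-B-E-D has odd length 5, so it cannot be 2-colored; at least 3 colors are needed.
3 colors suffice: color red → {B, D, I, K}; color blue → {A, C, E, F, G, J}; color green → {H}. No two adjacent vertices share a color.

3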